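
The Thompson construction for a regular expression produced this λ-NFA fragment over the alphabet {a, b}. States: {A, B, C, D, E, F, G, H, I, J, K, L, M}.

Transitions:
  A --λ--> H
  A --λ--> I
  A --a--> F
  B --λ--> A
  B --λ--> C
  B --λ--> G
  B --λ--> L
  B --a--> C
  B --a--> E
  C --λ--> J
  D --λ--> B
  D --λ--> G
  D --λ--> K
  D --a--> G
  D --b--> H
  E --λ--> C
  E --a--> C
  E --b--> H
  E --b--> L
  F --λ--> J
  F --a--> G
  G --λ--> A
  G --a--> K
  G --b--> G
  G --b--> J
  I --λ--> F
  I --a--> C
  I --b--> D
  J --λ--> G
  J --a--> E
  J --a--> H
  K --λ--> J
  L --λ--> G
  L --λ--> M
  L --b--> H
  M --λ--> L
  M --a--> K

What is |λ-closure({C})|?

Start with {C}.
From C via λ: add J.
From J via λ: add G.
From G via λ: add A.
From A via λ: add H, I.
From I via λ: add F.
λ-closure = {A, C, F, G, H, I, J}, which has 7 states.

7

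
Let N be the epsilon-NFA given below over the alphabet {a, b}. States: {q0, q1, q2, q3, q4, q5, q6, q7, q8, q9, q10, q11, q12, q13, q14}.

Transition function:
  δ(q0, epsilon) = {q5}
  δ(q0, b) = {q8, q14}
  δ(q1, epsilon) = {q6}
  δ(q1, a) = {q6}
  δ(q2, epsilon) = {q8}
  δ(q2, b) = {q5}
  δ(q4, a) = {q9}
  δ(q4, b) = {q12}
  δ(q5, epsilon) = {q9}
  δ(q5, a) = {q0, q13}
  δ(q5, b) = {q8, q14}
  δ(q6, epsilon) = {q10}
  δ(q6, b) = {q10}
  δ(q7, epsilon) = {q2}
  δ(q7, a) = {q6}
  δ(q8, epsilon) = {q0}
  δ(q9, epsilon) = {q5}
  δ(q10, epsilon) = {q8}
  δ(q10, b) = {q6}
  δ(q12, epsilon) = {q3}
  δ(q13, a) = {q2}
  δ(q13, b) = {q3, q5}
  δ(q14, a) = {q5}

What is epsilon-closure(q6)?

{q0, q5, q6, q8, q9, q10}

Start with {q6}.
From q6 via epsilon: add q10.
From q10 via epsilon: add q8.
From q8 via epsilon: add q0.
From q0 via epsilon: add q5.
From q5 via epsilon: add q9.
No new states can be added; the closed set is {q0, q5, q6, q8, q9, q10}.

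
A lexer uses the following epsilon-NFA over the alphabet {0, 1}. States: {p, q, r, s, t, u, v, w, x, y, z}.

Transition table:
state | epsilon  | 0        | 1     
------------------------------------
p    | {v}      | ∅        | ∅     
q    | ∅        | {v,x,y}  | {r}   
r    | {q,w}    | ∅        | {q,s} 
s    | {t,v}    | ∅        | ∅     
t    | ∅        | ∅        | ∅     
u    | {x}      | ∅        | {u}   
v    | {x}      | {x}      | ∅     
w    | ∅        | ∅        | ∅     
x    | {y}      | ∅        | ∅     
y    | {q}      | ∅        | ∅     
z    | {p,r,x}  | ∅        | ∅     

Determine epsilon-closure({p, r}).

Start with {p, r}.
From p via epsilon: add v.
From r via epsilon: add q, w.
From v via epsilon: add x.
From x via epsilon: add y.
No new states can be added; the closed set is {p, q, r, v, w, x, y}.

{p, q, r, v, w, x, y}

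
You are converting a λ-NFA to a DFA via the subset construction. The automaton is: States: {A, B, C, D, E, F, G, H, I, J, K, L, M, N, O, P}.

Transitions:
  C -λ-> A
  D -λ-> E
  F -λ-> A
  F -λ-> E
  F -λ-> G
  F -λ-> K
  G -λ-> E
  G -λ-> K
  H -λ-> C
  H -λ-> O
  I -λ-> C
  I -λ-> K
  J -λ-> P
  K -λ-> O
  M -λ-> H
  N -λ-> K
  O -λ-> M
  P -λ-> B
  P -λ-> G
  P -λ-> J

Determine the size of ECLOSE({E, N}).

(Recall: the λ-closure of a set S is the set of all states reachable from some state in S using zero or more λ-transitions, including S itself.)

Start with {E, N}.
From N via λ: add K.
From K via λ: add O.
From O via λ: add M.
From M via λ: add H.
From H via λ: add C.
From C via λ: add A.
λ-closure = {A, C, E, H, K, M, N, O}, which has 8 states.

8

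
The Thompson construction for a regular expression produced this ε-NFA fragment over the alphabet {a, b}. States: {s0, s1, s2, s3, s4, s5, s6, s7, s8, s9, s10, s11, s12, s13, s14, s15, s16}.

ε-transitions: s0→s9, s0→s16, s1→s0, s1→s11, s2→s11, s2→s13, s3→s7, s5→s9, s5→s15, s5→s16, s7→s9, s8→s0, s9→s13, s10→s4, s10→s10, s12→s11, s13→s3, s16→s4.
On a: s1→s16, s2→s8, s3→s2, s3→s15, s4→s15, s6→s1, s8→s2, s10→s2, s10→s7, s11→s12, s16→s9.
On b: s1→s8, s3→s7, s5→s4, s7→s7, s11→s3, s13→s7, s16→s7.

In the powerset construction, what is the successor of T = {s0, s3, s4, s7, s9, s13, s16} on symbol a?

{s2, s3, s7, s9, s11, s13, s15}

s3 on a → {s2, s15}.
s4 on a → {s15}.
s16 on a → {s9}.
No a-transition from s0, s7, s9, s13.
Union after reading a: {s2, s9, s15}.
Now take the ε-closure:
From s2 via ε: add s11, s13.
From s13 via ε: add s3.
From s3 via ε: add s7.
No new states can be added; the closed set is {s2, s3, s7, s9, s11, s13, s15}.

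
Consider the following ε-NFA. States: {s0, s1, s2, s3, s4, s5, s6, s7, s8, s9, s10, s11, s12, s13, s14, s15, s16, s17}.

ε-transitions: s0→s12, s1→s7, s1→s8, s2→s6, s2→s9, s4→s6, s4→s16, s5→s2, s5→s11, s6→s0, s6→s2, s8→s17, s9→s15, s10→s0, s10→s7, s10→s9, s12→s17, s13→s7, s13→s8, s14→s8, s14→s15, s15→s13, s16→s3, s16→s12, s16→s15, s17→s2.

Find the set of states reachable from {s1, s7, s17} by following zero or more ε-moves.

Start with {s1, s7, s17}.
From s1 via ε: add s8.
From s17 via ε: add s2.
From s2 via ε: add s6, s9.
From s6 via ε: add s0.
From s9 via ε: add s15.
From s0 via ε: add s12.
From s15 via ε: add s13.
No new states can be added; the closed set is {s0, s1, s2, s6, s7, s8, s9, s12, s13, s15, s17}.

{s0, s1, s2, s6, s7, s8, s9, s12, s13, s15, s17}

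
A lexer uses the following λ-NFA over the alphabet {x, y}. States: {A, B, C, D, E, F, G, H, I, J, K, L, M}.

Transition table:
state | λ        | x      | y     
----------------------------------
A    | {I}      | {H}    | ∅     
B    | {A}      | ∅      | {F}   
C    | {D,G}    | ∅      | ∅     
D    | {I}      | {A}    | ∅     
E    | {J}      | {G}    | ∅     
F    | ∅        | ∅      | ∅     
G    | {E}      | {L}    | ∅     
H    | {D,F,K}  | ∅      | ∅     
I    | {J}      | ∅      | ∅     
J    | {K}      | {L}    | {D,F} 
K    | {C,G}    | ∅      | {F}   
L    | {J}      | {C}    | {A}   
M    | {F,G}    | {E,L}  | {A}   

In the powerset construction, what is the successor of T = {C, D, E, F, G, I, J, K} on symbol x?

{A, C, D, E, G, I, J, K, L}

D on x → {A}.
E on x → {G}.
G on x → {L}.
J on x → {L}.
No x-transition from C, F, I, K.
Union after reading x: {A, G, L}.
Now take the λ-closure:
From A via λ: add I.
From G via λ: add E.
From L via λ: add J.
From J via λ: add K.
From K via λ: add C.
From C via λ: add D.
No new states can be added; the closed set is {A, C, D, E, G, I, J, K, L}.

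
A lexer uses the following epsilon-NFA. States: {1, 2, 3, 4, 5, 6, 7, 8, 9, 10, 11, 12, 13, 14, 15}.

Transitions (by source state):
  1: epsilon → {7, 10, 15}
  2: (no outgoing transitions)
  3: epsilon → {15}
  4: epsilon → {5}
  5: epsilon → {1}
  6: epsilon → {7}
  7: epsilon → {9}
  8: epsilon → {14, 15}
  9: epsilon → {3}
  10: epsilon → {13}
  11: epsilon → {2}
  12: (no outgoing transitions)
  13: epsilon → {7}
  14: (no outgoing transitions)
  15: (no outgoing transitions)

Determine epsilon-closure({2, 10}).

{2, 3, 7, 9, 10, 13, 15}

Start with {2, 10}.
From 10 via epsilon: add 13.
From 13 via epsilon: add 7.
From 7 via epsilon: add 9.
From 9 via epsilon: add 3.
From 3 via epsilon: add 15.
No new states can be added; the closed set is {2, 3, 7, 9, 10, 13, 15}.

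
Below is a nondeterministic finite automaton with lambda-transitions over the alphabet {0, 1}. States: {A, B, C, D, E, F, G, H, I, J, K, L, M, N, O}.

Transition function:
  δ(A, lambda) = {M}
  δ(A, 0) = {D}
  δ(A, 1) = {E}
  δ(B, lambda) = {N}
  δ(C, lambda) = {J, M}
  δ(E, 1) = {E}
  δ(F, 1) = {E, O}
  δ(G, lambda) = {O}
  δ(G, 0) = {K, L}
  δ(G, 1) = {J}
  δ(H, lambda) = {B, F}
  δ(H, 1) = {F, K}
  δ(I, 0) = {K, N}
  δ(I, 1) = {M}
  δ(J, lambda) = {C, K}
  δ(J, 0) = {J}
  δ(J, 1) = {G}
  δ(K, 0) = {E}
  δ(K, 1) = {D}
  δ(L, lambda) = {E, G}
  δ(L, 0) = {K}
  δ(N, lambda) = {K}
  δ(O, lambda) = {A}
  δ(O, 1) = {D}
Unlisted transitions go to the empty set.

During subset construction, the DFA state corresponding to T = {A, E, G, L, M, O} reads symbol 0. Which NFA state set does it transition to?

A on 0 → {D}.
G on 0 → {K, L}.
L on 0 → {K}.
No 0-transition from E, M, O.
Union after reading 0: {D, K, L}.
Now take the lambda-closure:
From L via lambda: add E, G.
From G via lambda: add O.
From O via lambda: add A.
From A via lambda: add M.
No new states can be added; the closed set is {A, D, E, G, K, L, M, O}.

{A, D, E, G, K, L, M, O}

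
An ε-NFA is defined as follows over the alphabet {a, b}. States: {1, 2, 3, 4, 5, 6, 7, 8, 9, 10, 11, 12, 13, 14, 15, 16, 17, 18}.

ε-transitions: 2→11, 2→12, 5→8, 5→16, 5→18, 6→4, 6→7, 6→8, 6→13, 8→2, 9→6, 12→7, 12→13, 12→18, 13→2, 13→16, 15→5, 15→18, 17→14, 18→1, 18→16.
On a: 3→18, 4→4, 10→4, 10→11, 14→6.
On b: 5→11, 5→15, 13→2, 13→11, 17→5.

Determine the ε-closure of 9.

Start with {9}.
From 9 via ε: add 6.
From 6 via ε: add 4, 7, 8, 13.
From 8 via ε: add 2.
From 13 via ε: add 16.
From 2 via ε: add 11, 12.
From 12 via ε: add 18.
From 18 via ε: add 1.
No new states can be added; the closed set is {1, 2, 4, 6, 7, 8, 9, 11, 12, 13, 16, 18}.

{1, 2, 4, 6, 7, 8, 9, 11, 12, 13, 16, 18}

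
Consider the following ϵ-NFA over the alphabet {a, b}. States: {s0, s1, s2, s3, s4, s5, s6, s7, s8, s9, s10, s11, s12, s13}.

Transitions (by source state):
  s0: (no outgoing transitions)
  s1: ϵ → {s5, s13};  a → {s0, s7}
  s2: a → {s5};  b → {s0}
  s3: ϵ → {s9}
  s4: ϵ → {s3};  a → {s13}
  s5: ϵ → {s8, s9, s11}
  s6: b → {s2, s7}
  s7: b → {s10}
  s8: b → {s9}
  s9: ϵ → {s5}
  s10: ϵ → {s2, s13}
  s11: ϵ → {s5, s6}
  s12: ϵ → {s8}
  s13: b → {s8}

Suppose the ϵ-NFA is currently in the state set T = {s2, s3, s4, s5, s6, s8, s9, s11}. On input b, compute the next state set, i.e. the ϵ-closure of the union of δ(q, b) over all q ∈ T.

s2 on b → {s0}.
s6 on b → {s2, s7}.
s8 on b → {s9}.
No b-transition from s3, s4, s5, s9, s11.
Union after reading b: {s0, s2, s7, s9}.
Now take the ϵ-closure:
From s9 via ϵ: add s5.
From s5 via ϵ: add s8, s11.
From s11 via ϵ: add s6.
No new states can be added; the closed set is {s0, s2, s5, s6, s7, s8, s9, s11}.

{s0, s2, s5, s6, s7, s8, s9, s11}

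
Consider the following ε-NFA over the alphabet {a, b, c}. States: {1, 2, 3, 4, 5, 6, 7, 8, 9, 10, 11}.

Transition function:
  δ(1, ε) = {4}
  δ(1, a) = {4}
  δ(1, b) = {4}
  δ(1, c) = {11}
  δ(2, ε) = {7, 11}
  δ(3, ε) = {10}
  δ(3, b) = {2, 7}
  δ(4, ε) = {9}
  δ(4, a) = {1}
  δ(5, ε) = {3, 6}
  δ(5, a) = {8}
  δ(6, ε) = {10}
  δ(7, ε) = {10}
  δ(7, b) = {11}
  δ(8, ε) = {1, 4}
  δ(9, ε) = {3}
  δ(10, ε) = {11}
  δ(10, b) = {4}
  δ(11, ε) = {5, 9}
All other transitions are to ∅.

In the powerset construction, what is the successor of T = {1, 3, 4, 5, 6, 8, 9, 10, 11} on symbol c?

{3, 5, 6, 9, 10, 11}

1 on c → {11}.
No c-transition from 3, 4, 5, 6, 8, 9, 10, 11.
Union after reading c: {11}.
Now take the ε-closure:
From 11 via ε: add 5, 9.
From 5 via ε: add 3, 6.
From 3 via ε: add 10.
No new states can be added; the closed set is {3, 5, 6, 9, 10, 11}.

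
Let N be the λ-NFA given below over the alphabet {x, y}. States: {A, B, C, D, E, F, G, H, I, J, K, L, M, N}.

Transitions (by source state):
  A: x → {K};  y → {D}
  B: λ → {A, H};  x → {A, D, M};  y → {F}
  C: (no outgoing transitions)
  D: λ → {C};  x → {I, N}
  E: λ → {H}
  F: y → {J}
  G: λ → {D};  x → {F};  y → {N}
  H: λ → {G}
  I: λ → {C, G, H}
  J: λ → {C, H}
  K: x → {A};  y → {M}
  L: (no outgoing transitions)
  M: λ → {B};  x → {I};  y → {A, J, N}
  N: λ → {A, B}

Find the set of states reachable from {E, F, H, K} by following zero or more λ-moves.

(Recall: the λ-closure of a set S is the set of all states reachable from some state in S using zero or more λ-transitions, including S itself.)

{C, D, E, F, G, H, K}

Start with {E, F, H, K}.
From H via λ: add G.
From G via λ: add D.
From D via λ: add C.
No new states can be added; the closed set is {C, D, E, F, G, H, K}.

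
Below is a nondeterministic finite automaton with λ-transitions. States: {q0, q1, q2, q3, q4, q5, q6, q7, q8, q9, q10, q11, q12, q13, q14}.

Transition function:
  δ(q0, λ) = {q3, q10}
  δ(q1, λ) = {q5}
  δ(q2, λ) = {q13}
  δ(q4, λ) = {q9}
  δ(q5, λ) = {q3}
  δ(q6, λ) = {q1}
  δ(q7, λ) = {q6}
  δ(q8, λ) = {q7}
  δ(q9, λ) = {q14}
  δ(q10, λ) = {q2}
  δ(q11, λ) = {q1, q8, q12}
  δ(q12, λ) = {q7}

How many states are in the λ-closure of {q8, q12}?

7

Start with {q8, q12}.
From q8 via λ: add q7.
From q7 via λ: add q6.
From q6 via λ: add q1.
From q1 via λ: add q5.
From q5 via λ: add q3.
λ-closure = {q1, q3, q5, q6, q7, q8, q12}, which has 7 states.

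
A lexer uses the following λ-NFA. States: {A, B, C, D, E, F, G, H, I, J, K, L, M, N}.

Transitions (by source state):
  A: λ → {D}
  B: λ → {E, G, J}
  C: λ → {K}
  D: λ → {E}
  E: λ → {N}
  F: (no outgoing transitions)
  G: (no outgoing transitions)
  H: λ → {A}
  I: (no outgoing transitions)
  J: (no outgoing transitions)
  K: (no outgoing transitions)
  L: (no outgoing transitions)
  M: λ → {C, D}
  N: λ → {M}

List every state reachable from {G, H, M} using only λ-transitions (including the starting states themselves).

{A, C, D, E, G, H, K, M, N}

Start with {G, H, M}.
From H via λ: add A.
From M via λ: add C, D.
From C via λ: add K.
From D via λ: add E.
From E via λ: add N.
No new states can be added; the closed set is {A, C, D, E, G, H, K, M, N}.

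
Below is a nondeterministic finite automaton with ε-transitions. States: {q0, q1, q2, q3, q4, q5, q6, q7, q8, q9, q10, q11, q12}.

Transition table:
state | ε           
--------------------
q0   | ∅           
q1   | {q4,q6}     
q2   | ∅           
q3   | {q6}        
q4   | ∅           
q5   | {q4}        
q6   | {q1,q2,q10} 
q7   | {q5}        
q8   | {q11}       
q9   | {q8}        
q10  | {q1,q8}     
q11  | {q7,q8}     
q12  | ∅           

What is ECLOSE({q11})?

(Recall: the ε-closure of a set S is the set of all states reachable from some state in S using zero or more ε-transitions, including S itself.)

Start with {q11}.
From q11 via ε: add q7, q8.
From q7 via ε: add q5.
From q5 via ε: add q4.
No new states can be added; the closed set is {q4, q5, q7, q8, q11}.

{q4, q5, q7, q8, q11}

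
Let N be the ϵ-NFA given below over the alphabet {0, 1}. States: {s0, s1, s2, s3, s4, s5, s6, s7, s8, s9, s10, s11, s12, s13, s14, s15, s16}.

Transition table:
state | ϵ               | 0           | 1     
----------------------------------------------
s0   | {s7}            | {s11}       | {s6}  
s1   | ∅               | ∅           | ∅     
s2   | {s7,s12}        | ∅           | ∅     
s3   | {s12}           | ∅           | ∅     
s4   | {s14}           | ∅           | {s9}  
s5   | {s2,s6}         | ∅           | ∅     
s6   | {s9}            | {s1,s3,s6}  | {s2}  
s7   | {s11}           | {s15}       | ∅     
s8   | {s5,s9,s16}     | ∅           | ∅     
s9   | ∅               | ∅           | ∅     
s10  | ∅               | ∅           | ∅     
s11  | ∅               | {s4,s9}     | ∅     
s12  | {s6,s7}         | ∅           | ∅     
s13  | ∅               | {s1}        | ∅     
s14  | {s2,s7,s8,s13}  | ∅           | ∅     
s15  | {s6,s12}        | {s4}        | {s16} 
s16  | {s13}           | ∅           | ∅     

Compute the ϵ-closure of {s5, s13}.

Start with {s5, s13}.
From s5 via ϵ: add s2, s6.
From s2 via ϵ: add s7, s12.
From s6 via ϵ: add s9.
From s7 via ϵ: add s11.
No new states can be added; the closed set is {s2, s5, s6, s7, s9, s11, s12, s13}.

{s2, s5, s6, s7, s9, s11, s12, s13}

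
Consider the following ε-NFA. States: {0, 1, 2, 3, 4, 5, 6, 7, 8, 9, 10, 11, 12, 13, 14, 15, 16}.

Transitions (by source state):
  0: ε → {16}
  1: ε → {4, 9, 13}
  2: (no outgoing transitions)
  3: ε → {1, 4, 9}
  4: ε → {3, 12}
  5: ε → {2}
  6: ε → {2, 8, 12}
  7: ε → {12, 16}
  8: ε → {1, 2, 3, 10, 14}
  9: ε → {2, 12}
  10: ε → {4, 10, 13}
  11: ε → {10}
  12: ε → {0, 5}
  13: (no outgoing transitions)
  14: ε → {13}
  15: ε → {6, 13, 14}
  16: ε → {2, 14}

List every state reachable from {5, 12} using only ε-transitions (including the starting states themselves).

Start with {5, 12}.
From 5 via ε: add 2.
From 12 via ε: add 0.
From 0 via ε: add 16.
From 16 via ε: add 14.
From 14 via ε: add 13.
No new states can be added; the closed set is {0, 2, 5, 12, 13, 14, 16}.

{0, 2, 5, 12, 13, 14, 16}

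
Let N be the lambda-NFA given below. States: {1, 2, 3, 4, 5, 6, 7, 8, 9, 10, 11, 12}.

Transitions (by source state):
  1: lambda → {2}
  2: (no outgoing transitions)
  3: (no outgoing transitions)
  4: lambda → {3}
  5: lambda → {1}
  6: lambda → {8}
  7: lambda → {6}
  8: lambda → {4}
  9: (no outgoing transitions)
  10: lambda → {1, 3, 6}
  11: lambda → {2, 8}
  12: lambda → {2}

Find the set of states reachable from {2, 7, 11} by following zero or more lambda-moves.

{2, 3, 4, 6, 7, 8, 11}

Start with {2, 7, 11}.
From 7 via lambda: add 6.
From 11 via lambda: add 8.
From 8 via lambda: add 4.
From 4 via lambda: add 3.
No new states can be added; the closed set is {2, 3, 4, 6, 7, 8, 11}.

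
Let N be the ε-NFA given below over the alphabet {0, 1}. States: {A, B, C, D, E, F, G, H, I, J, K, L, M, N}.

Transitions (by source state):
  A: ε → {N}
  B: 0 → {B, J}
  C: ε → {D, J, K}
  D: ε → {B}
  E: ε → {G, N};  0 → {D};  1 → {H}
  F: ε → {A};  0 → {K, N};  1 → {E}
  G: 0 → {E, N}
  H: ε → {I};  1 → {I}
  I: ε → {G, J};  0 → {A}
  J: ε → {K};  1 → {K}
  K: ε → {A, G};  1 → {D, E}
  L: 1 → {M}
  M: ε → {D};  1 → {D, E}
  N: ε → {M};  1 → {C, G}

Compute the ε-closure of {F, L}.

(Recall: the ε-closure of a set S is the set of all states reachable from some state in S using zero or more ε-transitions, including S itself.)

Start with {F, L}.
From F via ε: add A.
From A via ε: add N.
From N via ε: add M.
From M via ε: add D.
From D via ε: add B.
No new states can be added; the closed set is {A, B, D, F, L, M, N}.

{A, B, D, F, L, M, N}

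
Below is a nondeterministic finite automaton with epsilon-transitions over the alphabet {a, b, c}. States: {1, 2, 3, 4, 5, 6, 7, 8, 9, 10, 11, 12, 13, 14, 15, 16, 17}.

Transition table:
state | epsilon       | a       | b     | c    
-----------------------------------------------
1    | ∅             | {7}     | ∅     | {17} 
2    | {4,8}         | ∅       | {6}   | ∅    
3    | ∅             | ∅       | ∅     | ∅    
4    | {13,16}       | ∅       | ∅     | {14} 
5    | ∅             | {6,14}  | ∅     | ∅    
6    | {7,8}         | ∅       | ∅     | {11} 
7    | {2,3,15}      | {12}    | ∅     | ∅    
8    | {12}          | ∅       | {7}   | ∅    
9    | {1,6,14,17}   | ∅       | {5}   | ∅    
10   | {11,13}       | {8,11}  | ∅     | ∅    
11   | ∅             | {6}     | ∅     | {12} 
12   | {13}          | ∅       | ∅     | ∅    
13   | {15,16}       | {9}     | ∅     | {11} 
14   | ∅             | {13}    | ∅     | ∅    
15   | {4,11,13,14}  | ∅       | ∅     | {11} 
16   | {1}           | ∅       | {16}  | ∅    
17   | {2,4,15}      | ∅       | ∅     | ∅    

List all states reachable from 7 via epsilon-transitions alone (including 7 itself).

{1, 2, 3, 4, 7, 8, 11, 12, 13, 14, 15, 16}

Start with {7}.
From 7 via epsilon: add 2, 3, 15.
From 2 via epsilon: add 4, 8.
From 15 via epsilon: add 11, 13, 14.
From 4 via epsilon: add 16.
From 8 via epsilon: add 12.
From 16 via epsilon: add 1.
No new states can be added; the closed set is {1, 2, 3, 4, 7, 8, 11, 12, 13, 14, 15, 16}.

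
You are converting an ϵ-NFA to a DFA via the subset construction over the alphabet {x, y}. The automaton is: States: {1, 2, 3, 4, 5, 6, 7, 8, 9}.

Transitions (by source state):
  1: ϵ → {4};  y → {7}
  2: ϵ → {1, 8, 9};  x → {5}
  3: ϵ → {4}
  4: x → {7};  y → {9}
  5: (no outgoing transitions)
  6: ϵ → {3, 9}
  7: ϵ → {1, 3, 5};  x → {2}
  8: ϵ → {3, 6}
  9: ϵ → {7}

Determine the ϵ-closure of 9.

{1, 3, 4, 5, 7, 9}

Start with {9}.
From 9 via ϵ: add 7.
From 7 via ϵ: add 1, 3, 5.
From 1 via ϵ: add 4.
No new states can be added; the closed set is {1, 3, 4, 5, 7, 9}.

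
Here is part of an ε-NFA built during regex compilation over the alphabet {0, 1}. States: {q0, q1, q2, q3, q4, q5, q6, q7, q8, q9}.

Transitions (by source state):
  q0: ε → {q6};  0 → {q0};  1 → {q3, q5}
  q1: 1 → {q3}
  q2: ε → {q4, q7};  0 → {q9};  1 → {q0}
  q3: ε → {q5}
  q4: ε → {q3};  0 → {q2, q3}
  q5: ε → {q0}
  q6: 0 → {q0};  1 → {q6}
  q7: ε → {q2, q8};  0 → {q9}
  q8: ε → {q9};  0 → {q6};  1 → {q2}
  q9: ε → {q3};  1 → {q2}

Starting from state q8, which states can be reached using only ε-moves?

{q0, q3, q5, q6, q8, q9}

Start with {q8}.
From q8 via ε: add q9.
From q9 via ε: add q3.
From q3 via ε: add q5.
From q5 via ε: add q0.
From q0 via ε: add q6.
No new states can be added; the closed set is {q0, q3, q5, q6, q8, q9}.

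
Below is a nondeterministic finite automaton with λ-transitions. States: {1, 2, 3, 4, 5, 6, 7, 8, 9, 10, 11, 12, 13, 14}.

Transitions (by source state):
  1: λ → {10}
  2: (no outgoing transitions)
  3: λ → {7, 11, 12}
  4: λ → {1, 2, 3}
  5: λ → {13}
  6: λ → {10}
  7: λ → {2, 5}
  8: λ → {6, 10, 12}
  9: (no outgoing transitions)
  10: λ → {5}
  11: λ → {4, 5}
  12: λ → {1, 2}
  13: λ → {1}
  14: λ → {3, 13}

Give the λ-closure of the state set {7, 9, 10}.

Start with {7, 9, 10}.
From 7 via λ: add 2, 5.
From 5 via λ: add 13.
From 13 via λ: add 1.
No new states can be added; the closed set is {1, 2, 5, 7, 9, 10, 13}.

{1, 2, 5, 7, 9, 10, 13}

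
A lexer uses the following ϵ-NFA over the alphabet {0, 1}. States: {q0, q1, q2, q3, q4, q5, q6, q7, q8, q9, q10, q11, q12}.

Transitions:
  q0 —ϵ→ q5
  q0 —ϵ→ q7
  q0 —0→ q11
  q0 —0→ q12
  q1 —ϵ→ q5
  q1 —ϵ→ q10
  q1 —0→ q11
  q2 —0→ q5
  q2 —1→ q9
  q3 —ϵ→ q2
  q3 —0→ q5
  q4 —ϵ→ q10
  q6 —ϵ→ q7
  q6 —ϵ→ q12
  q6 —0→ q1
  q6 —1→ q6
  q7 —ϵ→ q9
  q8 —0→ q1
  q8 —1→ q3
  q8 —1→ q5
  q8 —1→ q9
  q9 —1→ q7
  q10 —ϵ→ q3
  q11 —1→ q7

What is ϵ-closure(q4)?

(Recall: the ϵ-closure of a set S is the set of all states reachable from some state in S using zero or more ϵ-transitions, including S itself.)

Start with {q4}.
From q4 via ϵ: add q10.
From q10 via ϵ: add q3.
From q3 via ϵ: add q2.
No new states can be added; the closed set is {q2, q3, q4, q10}.

{q2, q3, q4, q10}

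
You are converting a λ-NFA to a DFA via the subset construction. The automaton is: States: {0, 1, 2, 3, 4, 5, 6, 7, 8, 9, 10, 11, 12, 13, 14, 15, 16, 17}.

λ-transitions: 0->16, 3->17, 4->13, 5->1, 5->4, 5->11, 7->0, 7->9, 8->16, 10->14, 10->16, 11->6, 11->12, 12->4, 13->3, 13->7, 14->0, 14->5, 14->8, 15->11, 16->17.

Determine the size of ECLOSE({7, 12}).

9

Start with {7, 12}.
From 7 via λ: add 0, 9.
From 12 via λ: add 4.
From 0 via λ: add 16.
From 4 via λ: add 13.
From 13 via λ: add 3.
From 16 via λ: add 17.
λ-closure = {0, 3, 4, 7, 9, 12, 13, 16, 17}, which has 9 states.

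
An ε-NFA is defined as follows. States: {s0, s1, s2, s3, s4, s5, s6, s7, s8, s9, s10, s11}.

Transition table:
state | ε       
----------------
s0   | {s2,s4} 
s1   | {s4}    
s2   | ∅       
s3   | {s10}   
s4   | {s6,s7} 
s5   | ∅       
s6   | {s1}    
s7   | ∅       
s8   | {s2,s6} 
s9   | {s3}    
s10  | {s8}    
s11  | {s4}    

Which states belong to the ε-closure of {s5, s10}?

{s1, s2, s4, s5, s6, s7, s8, s10}

Start with {s5, s10}.
From s10 via ε: add s8.
From s8 via ε: add s2, s6.
From s6 via ε: add s1.
From s1 via ε: add s4.
From s4 via ε: add s7.
No new states can be added; the closed set is {s1, s2, s4, s5, s6, s7, s8, s10}.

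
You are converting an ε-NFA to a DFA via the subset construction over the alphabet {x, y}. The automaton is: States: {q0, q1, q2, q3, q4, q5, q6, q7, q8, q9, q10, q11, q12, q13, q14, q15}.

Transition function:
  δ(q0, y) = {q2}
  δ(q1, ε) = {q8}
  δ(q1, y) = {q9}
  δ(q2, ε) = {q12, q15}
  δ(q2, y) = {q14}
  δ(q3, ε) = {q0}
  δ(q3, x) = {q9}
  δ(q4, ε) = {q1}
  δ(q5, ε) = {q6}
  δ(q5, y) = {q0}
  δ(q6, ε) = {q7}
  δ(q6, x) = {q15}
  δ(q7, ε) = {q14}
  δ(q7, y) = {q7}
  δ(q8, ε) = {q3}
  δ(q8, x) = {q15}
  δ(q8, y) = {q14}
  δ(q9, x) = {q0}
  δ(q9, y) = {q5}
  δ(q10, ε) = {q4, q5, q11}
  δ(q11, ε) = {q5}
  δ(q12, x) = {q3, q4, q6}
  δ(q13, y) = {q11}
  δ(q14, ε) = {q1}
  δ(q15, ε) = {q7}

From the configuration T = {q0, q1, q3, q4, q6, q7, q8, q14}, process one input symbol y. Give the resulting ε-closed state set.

{q0, q1, q2, q3, q7, q8, q9, q12, q14, q15}

q0 on y → {q2}.
q1 on y → {q9}.
q7 on y → {q7}.
q8 on y → {q14}.
No y-transition from q3, q4, q6, q14.
Union after reading y: {q2, q7, q9, q14}.
Now take the ε-closure:
From q2 via ε: add q12, q15.
From q14 via ε: add q1.
From q1 via ε: add q8.
From q8 via ε: add q3.
From q3 via ε: add q0.
No new states can be added; the closed set is {q0, q1, q2, q3, q7, q8, q9, q12, q14, q15}.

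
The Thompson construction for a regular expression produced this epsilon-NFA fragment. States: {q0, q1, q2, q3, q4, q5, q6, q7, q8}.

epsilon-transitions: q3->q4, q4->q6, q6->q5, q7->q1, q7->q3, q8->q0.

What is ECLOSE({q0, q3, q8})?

{q0, q3, q4, q5, q6, q8}

Start with {q0, q3, q8}.
From q3 via epsilon: add q4.
From q4 via epsilon: add q6.
From q6 via epsilon: add q5.
No new states can be added; the closed set is {q0, q3, q4, q5, q6, q8}.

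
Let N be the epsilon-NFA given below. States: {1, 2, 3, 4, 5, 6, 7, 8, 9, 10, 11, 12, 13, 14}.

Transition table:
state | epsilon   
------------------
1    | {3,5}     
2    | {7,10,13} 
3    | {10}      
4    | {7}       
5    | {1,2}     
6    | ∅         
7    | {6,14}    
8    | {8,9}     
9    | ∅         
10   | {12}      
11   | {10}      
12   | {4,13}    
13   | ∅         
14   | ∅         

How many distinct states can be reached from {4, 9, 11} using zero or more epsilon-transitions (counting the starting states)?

9

Start with {4, 9, 11}.
From 4 via epsilon: add 7.
From 11 via epsilon: add 10.
From 7 via epsilon: add 6, 14.
From 10 via epsilon: add 12.
From 12 via epsilon: add 13.
epsilon-closure = {4, 6, 7, 9, 10, 11, 12, 13, 14}, which has 9 states.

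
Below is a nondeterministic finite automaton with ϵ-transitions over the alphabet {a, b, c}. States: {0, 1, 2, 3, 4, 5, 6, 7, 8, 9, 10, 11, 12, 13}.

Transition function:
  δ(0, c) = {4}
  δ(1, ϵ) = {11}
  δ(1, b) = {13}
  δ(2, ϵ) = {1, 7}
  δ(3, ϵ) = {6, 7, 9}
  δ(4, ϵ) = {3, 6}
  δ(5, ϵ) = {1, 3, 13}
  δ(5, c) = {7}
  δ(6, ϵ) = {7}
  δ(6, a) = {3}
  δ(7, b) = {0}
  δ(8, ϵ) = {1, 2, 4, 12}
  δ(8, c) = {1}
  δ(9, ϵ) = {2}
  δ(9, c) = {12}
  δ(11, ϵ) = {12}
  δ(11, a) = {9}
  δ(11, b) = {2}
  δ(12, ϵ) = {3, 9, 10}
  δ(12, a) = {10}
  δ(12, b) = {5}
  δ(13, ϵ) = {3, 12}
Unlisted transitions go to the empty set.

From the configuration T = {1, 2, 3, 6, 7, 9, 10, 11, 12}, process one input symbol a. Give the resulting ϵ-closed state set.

6 on a → {3}.
11 on a → {9}.
12 on a → {10}.
No a-transition from 1, 2, 3, 7, 9, 10.
Union after reading a: {3, 9, 10}.
Now take the ϵ-closure:
From 3 via ϵ: add 6, 7.
From 9 via ϵ: add 2.
From 2 via ϵ: add 1.
From 1 via ϵ: add 11.
From 11 via ϵ: add 12.
No new states can be added; the closed set is {1, 2, 3, 6, 7, 9, 10, 11, 12}.

{1, 2, 3, 6, 7, 9, 10, 11, 12}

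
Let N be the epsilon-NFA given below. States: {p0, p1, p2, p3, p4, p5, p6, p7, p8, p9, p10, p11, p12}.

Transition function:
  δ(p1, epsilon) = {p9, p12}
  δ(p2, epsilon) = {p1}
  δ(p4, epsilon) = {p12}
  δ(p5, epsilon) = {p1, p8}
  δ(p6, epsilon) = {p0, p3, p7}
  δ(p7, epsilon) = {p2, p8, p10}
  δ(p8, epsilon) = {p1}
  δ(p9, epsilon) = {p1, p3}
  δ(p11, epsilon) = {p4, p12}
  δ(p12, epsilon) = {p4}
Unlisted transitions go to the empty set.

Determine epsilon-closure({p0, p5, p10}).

{p0, p1, p3, p4, p5, p8, p9, p10, p12}

Start with {p0, p5, p10}.
From p5 via epsilon: add p1, p8.
From p1 via epsilon: add p9, p12.
From p9 via epsilon: add p3.
From p12 via epsilon: add p4.
No new states can be added; the closed set is {p0, p1, p3, p4, p5, p8, p9, p10, p12}.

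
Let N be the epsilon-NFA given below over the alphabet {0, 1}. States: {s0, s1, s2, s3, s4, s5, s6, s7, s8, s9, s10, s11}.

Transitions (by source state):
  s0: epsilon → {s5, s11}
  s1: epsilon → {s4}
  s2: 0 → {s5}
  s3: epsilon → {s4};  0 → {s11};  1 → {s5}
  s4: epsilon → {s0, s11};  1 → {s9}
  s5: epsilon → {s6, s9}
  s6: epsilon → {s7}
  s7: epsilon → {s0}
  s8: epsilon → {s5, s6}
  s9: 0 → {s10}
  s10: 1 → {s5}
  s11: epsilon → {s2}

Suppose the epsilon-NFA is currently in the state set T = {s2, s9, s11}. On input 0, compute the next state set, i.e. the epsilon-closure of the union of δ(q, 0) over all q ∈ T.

s2 on 0 → {s5}.
s9 on 0 → {s10}.
No 0-transition from s11.
Union after reading 0: {s5, s10}.
Now take the epsilon-closure:
From s5 via epsilon: add s6, s9.
From s6 via epsilon: add s7.
From s7 via epsilon: add s0.
From s0 via epsilon: add s11.
From s11 via epsilon: add s2.
No new states can be added; the closed set is {s0, s2, s5, s6, s7, s9, s10, s11}.

{s0, s2, s5, s6, s7, s9, s10, s11}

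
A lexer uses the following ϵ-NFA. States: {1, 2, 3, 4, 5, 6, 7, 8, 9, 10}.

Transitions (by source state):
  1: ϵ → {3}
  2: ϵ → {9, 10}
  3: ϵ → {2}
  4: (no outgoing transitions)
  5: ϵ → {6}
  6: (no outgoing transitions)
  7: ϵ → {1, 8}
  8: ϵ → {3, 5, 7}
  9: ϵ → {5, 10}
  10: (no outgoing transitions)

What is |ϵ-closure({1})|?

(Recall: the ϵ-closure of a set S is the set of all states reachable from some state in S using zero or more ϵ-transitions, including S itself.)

Start with {1}.
From 1 via ϵ: add 3.
From 3 via ϵ: add 2.
From 2 via ϵ: add 9, 10.
From 9 via ϵ: add 5.
From 5 via ϵ: add 6.
ϵ-closure = {1, 2, 3, 5, 6, 9, 10}, which has 7 states.

7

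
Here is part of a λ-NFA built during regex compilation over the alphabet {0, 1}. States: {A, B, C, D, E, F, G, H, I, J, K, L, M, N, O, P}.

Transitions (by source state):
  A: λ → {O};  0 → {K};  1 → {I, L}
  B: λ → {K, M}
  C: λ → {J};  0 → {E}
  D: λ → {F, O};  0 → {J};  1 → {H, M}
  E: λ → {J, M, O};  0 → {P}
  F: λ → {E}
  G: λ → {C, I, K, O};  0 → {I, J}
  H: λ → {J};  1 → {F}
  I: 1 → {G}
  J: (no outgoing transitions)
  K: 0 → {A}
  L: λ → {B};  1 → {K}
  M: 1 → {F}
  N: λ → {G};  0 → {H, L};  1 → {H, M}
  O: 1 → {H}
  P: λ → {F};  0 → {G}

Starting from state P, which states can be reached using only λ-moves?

{E, F, J, M, O, P}

Start with {P}.
From P via λ: add F.
From F via λ: add E.
From E via λ: add J, M, O.
No new states can be added; the closed set is {E, F, J, M, O, P}.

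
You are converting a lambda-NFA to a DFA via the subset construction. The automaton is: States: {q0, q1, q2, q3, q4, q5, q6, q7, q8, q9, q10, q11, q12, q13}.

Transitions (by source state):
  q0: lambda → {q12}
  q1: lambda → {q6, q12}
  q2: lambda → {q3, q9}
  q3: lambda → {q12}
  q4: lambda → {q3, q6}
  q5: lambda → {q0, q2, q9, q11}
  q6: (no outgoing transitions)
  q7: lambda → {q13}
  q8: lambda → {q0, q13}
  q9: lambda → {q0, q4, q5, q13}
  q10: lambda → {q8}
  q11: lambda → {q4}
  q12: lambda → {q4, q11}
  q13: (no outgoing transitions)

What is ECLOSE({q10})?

Start with {q10}.
From q10 via lambda: add q8.
From q8 via lambda: add q0, q13.
From q0 via lambda: add q12.
From q12 via lambda: add q4, q11.
From q4 via lambda: add q3, q6.
No new states can be added; the closed set is {q0, q3, q4, q6, q8, q10, q11, q12, q13}.

{q0, q3, q4, q6, q8, q10, q11, q12, q13}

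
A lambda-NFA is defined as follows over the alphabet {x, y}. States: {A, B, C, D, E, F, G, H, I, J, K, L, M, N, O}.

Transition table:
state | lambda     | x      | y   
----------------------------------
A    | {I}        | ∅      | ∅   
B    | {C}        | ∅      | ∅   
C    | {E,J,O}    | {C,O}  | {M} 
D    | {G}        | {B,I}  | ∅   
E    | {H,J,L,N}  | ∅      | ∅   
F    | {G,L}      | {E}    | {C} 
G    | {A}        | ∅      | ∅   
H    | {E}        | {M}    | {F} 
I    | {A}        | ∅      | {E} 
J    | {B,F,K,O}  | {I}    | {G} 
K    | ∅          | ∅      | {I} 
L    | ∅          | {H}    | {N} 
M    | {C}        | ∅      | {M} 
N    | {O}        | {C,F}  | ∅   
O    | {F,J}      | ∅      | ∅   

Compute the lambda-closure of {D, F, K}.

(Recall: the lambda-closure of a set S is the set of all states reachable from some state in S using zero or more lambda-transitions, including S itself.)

Start with {D, F, K}.
From D via lambda: add G.
From F via lambda: add L.
From G via lambda: add A.
From A via lambda: add I.
No new states can be added; the closed set is {A, D, F, G, I, K, L}.

{A, D, F, G, I, K, L}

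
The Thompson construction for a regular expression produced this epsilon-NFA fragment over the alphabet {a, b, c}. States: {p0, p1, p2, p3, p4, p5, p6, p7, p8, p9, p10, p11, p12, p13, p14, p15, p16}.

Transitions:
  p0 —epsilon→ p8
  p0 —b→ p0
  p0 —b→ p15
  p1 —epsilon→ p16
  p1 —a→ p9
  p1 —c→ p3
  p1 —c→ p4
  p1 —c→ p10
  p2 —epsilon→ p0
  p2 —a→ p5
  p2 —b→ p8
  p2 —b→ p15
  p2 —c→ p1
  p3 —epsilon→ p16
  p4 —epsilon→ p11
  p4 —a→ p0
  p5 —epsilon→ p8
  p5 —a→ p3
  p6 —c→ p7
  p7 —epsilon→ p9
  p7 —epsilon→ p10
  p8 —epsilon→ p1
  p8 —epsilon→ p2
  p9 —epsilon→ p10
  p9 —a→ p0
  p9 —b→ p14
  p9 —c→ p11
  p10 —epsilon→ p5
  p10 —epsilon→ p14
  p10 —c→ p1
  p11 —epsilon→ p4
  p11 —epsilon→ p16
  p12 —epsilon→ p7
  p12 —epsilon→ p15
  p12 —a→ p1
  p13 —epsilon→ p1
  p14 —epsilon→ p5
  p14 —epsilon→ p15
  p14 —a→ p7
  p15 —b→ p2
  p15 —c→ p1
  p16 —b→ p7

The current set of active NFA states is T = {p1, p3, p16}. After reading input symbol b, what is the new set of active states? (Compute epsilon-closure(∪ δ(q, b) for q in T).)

{p0, p1, p2, p5, p7, p8, p9, p10, p14, p15, p16}

p16 on b → {p7}.
No b-transition from p1, p3.
Union after reading b: {p7}.
Now take the epsilon-closure:
From p7 via epsilon: add p9, p10.
From p10 via epsilon: add p5, p14.
From p5 via epsilon: add p8.
From p14 via epsilon: add p15.
From p8 via epsilon: add p1, p2.
From p1 via epsilon: add p16.
From p2 via epsilon: add p0.
No new states can be added; the closed set is {p0, p1, p2, p5, p7, p8, p9, p10, p14, p15, p16}.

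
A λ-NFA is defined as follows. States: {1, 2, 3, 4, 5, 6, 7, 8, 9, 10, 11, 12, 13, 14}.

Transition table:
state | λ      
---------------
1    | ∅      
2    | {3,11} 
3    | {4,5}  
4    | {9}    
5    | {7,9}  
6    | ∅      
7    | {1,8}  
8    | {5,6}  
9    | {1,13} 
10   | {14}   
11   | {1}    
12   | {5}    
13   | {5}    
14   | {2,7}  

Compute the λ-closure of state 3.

Start with {3}.
From 3 via λ: add 4, 5.
From 4 via λ: add 9.
From 5 via λ: add 7.
From 7 via λ: add 1, 8.
From 9 via λ: add 13.
From 8 via λ: add 6.
No new states can be added; the closed set is {1, 3, 4, 5, 6, 7, 8, 9, 13}.

{1, 3, 4, 5, 6, 7, 8, 9, 13}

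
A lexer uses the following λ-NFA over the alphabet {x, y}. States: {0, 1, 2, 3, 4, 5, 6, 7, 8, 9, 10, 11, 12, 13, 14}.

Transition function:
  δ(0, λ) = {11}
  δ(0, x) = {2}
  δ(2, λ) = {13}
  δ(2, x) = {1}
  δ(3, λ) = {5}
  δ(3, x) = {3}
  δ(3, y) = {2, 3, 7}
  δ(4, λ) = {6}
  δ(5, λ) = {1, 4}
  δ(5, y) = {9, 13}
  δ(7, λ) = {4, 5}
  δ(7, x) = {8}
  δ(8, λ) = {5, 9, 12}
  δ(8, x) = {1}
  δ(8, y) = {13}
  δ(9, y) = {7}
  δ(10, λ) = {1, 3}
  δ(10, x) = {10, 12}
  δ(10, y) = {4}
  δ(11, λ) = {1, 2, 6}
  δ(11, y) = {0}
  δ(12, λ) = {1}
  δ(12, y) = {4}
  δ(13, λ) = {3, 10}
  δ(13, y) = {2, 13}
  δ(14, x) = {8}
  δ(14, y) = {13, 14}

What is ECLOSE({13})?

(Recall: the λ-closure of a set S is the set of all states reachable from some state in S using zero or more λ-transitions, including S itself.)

Start with {13}.
From 13 via λ: add 3, 10.
From 3 via λ: add 5.
From 10 via λ: add 1.
From 5 via λ: add 4.
From 4 via λ: add 6.
No new states can be added; the closed set is {1, 3, 4, 5, 6, 10, 13}.

{1, 3, 4, 5, 6, 10, 13}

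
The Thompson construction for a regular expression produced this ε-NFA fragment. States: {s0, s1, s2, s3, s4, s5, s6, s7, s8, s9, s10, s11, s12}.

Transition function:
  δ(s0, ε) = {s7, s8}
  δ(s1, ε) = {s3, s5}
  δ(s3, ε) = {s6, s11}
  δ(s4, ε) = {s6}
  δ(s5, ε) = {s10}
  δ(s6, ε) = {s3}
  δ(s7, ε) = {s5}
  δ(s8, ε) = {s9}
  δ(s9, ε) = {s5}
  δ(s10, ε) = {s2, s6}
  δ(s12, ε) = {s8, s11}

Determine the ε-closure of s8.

{s2, s3, s5, s6, s8, s9, s10, s11}

Start with {s8}.
From s8 via ε: add s9.
From s9 via ε: add s5.
From s5 via ε: add s10.
From s10 via ε: add s2, s6.
From s6 via ε: add s3.
From s3 via ε: add s11.
No new states can be added; the closed set is {s2, s3, s5, s6, s8, s9, s10, s11}.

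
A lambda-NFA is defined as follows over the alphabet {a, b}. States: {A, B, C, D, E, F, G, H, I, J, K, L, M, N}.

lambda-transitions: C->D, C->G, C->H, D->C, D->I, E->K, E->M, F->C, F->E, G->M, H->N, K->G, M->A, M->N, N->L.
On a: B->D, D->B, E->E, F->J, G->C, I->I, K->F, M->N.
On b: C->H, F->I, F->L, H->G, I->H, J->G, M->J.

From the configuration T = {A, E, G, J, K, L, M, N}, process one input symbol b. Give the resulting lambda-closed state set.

J on b → {G}.
M on b → {J}.
No b-transition from A, E, G, K, L, N.
Union after reading b: {G, J}.
Now take the lambda-closure:
From G via lambda: add M.
From M via lambda: add A, N.
From N via lambda: add L.
No new states can be added; the closed set is {A, G, J, L, M, N}.

{A, G, J, L, M, N}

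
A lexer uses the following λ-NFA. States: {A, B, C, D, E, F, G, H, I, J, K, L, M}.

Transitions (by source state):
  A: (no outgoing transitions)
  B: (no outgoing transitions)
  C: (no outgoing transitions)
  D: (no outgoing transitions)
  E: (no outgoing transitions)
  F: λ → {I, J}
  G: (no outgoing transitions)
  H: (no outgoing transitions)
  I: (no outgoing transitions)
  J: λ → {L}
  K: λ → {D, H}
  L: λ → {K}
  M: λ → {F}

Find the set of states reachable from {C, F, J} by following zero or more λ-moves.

Start with {C, F, J}.
From F via λ: add I.
From J via λ: add L.
From L via λ: add K.
From K via λ: add D, H.
No new states can be added; the closed set is {C, D, F, H, I, J, K, L}.

{C, D, F, H, I, J, K, L}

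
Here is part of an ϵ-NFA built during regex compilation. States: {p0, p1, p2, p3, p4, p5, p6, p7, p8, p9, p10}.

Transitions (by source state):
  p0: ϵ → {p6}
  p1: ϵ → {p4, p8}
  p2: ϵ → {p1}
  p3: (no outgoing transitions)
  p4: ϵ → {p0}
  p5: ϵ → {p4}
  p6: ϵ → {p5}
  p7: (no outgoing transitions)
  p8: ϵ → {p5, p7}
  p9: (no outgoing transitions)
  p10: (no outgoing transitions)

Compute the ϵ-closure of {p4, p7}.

{p0, p4, p5, p6, p7}

Start with {p4, p7}.
From p4 via ϵ: add p0.
From p0 via ϵ: add p6.
From p6 via ϵ: add p5.
No new states can be added; the closed set is {p0, p4, p5, p6, p7}.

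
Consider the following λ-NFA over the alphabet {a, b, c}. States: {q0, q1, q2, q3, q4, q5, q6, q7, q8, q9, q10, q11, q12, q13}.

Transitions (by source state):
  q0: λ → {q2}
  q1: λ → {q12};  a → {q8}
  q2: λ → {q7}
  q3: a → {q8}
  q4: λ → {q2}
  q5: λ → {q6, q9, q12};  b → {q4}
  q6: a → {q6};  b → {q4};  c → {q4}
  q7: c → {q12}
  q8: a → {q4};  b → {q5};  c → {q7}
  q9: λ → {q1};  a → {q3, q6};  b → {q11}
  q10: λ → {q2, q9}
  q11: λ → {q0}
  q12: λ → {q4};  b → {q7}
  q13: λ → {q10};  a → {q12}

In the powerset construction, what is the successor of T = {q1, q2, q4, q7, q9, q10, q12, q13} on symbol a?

{q2, q3, q4, q6, q7, q8, q12}

q1 on a → {q8}.
q9 on a → {q3, q6}.
q13 on a → {q12}.
No a-transition from q2, q4, q7, q10, q12.
Union after reading a: {q3, q6, q8, q12}.
Now take the λ-closure:
From q12 via λ: add q4.
From q4 via λ: add q2.
From q2 via λ: add q7.
No new states can be added; the closed set is {q2, q3, q4, q6, q7, q8, q12}.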